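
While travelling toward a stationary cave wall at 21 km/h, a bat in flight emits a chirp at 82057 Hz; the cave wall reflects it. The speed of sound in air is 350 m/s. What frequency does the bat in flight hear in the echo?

21 km/h = 5.833 m/s.
The cave wall receives the sound from a moving source: f₁ = f₀ · v/(v − v_e) = 82057 × 350/344.17 ≈ 83448 Hz.
On the return leg the bat in flight is a moving observer: f₂ = f₁ · (v + v_e)/v = 83448 × 355.83/350 ≈ 84839 Hz.

84839 Hz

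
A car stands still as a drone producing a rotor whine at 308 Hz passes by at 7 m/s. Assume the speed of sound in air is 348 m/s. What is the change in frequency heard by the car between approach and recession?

12.4 Hz

Approaching: f₁ = f · v/(v − v_s) = 308 × 348/341 ≈ 314.3 Hz.
Receding: f₂ = f · v/(v + v_s) = 308 × 348/355 ≈ 301.9 Hz.
Drop: f₁ − f₂ = 2f·v·v_s/(v² − v_s²) = 2 × 308 × 348 × 7/(348² − 7²) ≈ 12.4 Hz.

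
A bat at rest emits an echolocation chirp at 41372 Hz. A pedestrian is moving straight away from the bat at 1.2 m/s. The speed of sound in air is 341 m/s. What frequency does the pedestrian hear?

Moving observer, stationary source: f' = f · (v − v_o)/v.
f' = 41372 × (341 − 1.2)/341 = 41372 × 339.8/341 ≈ 41226 Hz.

41226 Hz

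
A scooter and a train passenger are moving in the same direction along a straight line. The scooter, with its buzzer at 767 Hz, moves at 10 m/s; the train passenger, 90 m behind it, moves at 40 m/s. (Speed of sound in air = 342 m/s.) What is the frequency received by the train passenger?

The train passenger is behind, so the scooter is moving away from it while the train passenger is moving toward the scooter.
General Doppler shift: f' = f · (v + v_o)/(v + v_s).
f' = 767 × (342 + 40)/(342 + 10) = 767 × 382/352 ≈ 832 Hz.

832 Hz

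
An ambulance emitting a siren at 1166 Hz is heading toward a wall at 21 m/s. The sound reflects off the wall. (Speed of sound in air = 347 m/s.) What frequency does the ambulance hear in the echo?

The wall receives the sound from a moving source: f₁ = f₀ · v/(v − v_e) = 1166 × 347/326 ≈ 1241 Hz.
On the return leg the ambulance is a moving observer: f₂ = f₁ · (v + v_e)/v = 1241 × 368/347 ≈ 1316 Hz.
Equivalently f₂ = f₀ · (v + v_e)/(v − v_e).

1316 Hz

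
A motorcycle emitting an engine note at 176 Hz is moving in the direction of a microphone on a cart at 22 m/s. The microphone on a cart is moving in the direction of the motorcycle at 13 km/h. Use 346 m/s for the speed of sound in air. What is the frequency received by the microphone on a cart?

13 km/h = 3.611 m/s.
With source approaching and observer approaching, f' = f · (v + v_o)/(v − v_s).
f' = 176 × (346 + 3.611)/(346 − 22) = 176 × 349.61/324 ≈ 190 Hz.

190 Hz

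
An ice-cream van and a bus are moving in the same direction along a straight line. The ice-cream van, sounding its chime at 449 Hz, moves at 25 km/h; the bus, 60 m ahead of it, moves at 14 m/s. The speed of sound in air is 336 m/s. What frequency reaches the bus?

25 km/h = 6.944 m/s.
The bus is ahead, so the ice-cream van is moving toward it while the bus is moving away from the ice-cream van.
With source approaching and observer receding, f' = f · (v − v_o)/(v − v_s).
f' = 449 × (336 − 14)/(336 − 6.944) = 449 × 322/329.06 ≈ 439 Hz.

439 Hz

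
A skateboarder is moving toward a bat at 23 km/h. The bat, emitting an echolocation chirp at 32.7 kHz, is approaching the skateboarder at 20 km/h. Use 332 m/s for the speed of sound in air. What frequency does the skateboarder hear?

33.9 kHz

20 km/h = 5.556 m/s; 23 km/h = 6.389 m/s.
With source approaching and observer approaching, f' = f · (v + v_o)/(v − v_s).
f' = 32.7 × (332 + 6.389)/(332 − 5.556) = 32.7 × 338.39/326.44 ≈ 33.9 kHz.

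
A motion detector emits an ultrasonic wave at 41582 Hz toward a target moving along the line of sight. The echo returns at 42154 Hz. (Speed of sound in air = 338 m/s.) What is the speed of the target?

2.31 m/s

Double Doppler shift off a moving reflector: f₂ = f₀ · (v + u)/(v − u) (u > 0 toward emitter).
Rearranging, u = v · (f₂ − f₀)/(f₂ + f₀) = 338 × 572/83736 ≈ 2.31 m/s.
So the target is moving at 2.31 m/s toward the emitter.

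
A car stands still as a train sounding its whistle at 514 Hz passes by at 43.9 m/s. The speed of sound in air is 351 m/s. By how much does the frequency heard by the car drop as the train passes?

131 Hz

Approaching: f₁ = f · v/(v − v_s) = 514 × 351/307.1 ≈ 587 Hz.
Receding: f₂ = f · v/(v + v_s) = 514 × 351/394.9 ≈ 457 Hz.
Drop: f₁ − f₂ = 2f·v·v_s/(v² − v_s²) = 2 × 514 × 351 × 43.9/(351² − 43.9²) ≈ 131 Hz.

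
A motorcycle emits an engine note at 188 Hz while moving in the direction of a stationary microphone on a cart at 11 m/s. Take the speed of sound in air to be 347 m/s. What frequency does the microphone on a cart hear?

Moving source, stationary observer: f' = f · v/(v − v_s) since the source is approaching.
f' = 188 × 347/(347 − 11) = 188 × 347/336 ≈ 194 Hz.

194 Hz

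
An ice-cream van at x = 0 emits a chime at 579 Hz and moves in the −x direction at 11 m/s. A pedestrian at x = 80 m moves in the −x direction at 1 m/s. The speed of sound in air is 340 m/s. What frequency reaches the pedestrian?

The observer lies on the +x side, so the source is heading away from the observer and the observer is heading toward the source.
General Doppler shift: f' = f · (v + v_o)/(v + v_s).
f' = 579 × (340 + 1)/(340 + 11) = 579 × 341/351 ≈ 563 Hz.

563 Hz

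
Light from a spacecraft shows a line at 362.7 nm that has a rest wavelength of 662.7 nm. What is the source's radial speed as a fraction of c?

0.539

λ'/λ₀ = 0.5473 < 1 (blueshift), so the source is approaching.
λ'/λ₀ = √((1 − β)/(1 + β)) for an approaching source ⇒ β = (1 − r²)/(1 + r²) with r = λ'/λ₀.
β = (1 − 0.2995)/(1 + 0.2995) ≈ 0.539.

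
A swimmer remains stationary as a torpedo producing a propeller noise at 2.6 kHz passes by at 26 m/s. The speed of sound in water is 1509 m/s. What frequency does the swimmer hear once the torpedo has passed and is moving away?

2.56 kHz

Receding: f₂ = f · v/(v + v_s) = 2.6 × 1509/1535 ≈ 2.56 kHz.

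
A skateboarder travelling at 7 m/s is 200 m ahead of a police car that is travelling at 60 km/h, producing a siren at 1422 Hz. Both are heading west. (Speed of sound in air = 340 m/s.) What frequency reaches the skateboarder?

60 km/h = 16.67 m/s.
The skateboarder is ahead, so the police car is moving toward it while the skateboarder is moving away from the police car.
With source approaching and observer receding, f' = f · (v − v_o)/(v − v_s).
f' = 1422 × (340 − 7)/(340 − 16.67) = 1422 × 333/323.33 ≈ 1465 Hz.

1465 Hz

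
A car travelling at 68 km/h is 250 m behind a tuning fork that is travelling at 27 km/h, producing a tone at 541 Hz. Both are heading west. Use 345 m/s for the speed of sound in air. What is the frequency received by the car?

27 km/h = 7.5 m/s; 68 km/h = 18.89 m/s.
The car is behind, so the tuning fork is moving away from it while the car is moving toward the tuning fork.
With source receding and observer approaching, f' = f · (v + v_o)/(v + v_s).
f' = 541 × (345 + 18.89)/(345 + 7.5) = 541 × 363.89/352.5 ≈ 558 Hz.

558 Hz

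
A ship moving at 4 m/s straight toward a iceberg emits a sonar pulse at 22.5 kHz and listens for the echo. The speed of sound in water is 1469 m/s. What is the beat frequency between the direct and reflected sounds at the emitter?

The iceberg receives the sound from a moving source: f₁ = f₀ · v/(v − v_e) = 22.5 × 1469/1465 ≈ 22.5614 kHz.
On the return leg the ship is a moving observer: f₂ = f₁ · (v + v_e)/v = 22.5614 × 1473/1469 ≈ 22.6229 kHz.
Beat against the emitted tone (with f₀ = 22500 Hz): |f₂ − f₀| = 2v_e·f₀/(v − v_e) = 2 × 4 × 22500/1465 ≈ 123 Hz.

123 Hz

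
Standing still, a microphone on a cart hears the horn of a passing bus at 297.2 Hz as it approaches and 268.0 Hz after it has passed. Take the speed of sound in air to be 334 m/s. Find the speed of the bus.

17.3 m/s

f₁/f₂ = (v + v_s)/(v − v_s), so v_s = v · (f₁ − f₂)/(f₁ + f₂).
v_s = 334 × (297.2 − 268.0)/(297.2 + 268.0) = 334 × 29.2/565.2 ≈ 17.3 m/s.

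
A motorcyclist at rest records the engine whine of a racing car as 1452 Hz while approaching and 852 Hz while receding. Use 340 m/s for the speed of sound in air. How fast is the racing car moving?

89 m/s

f₁/f₂ = (v + v_s)/(v − v_s), so v_s = v · (f₁ − f₂)/(f₁ + f₂).
v_s = 340 × (1452 − 852)/(1452 + 852) = 340 × 600/2304 ≈ 89 m/s.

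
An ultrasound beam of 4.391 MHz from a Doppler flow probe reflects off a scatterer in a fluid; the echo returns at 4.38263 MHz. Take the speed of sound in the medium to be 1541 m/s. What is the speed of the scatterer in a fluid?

Double Doppler shift off a moving reflector: f₂ = f₀ · (v + u)/(v − u) (u > 0 toward emitter).
Rearranging, u = v · (f₂ − f₀)/(f₂ + f₀) = 1541 × -0.00837/8.77363 ≈ -1.47 m/s.
So the scatterer in a fluid is moving at 1.47 m/s away from the emitter.

1.47 m/s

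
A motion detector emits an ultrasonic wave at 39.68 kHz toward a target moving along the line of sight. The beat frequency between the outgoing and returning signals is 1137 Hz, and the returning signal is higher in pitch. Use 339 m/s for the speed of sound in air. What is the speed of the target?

Double Doppler shift off a moving reflector: f₂ = f₀ · (v + u)/(v − u) (u > 0 toward emitter).
Returning signal is higher, so f₂ = f₀ + Δf = 39680 + 1137 = 40817 Hz.
Rearranging, u = v · (f₂ − f₀)/(f₂ + f₀) = 339 × 1137/80497 ≈ 4.8 m/s.
So the target is moving at 4.8 m/s toward the emitter.

4.8 m/s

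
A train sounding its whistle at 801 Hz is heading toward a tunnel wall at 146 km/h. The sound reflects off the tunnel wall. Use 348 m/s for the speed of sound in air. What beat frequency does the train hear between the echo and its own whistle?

146 km/h = 40.56 m/s.
The tunnel wall receives the sound from a moving source: f₁ = f₀ · v/(v − v_e) = 801 × 348/307.44 ≈ 907 Hz.
On the return leg the train is a moving observer: f₂ = f₁ · (v + v_e)/v = 907 × 388.56/348 ≈ 1012 Hz.
Beat against the emitted tone: |f₂ − f₀| = 2v_e·f₀/(v − v_e) = 2 × 40.56 × 801/307.44 ≈ 211 Hz.

211 Hz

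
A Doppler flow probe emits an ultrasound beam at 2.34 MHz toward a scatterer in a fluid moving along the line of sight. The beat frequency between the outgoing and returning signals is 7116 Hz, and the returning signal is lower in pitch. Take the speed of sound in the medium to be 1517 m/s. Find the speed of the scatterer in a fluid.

Double Doppler shift off a moving reflector: f₂ = f₀ · (v + u)/(v − u) (u > 0 toward emitter).
Returning signal is lower, so f₂ = f₀ − Δf = 2340000 − 7116 = 2332884 Hz.
Rearranging, u = v · (f₂ − f₀)/(f₂ + f₀) = 1517 × -7116/4672884 ≈ -2.31 m/s.
So the scatterer in a fluid is moving at 2.31 m/s away from the emitter.

2.31 m/s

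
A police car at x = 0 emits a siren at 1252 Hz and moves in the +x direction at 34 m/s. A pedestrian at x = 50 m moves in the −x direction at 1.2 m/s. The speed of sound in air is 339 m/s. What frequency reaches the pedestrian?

1396 Hz

The observer lies on the +x side, so the source is heading toward the observer and the observer is heading toward the source.
Both move, so f' = f · (v + v_o)/(v − v_s).
f' = 1252 × (339 + 1.2)/(339 − 34) = 1252 × 340.2/305 ≈ 1396 Hz.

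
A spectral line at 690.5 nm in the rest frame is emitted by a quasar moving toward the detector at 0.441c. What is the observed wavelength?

430.1 nm

Relativistic Doppler for wavelength: λ' = λ₀ · √((1 − β)/(1 + β)).
λ' = 690.5 × √(0.5590/1.4410) = 690.5 × 0.62284 ≈ 430.1 nm.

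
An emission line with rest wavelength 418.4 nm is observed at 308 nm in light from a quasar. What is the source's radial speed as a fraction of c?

λ'/λ₀ = 0.7361 < 1 (blueshift), so the source is approaching.
λ'/λ₀ = √((1 − β)/(1 + β)) for an approaching source ⇒ β = (1 − r²)/(1 + r²) with r = λ'/λ₀.
β = (1 − 0.5419)/(1 + 0.5419) ≈ 0.297.

0.297c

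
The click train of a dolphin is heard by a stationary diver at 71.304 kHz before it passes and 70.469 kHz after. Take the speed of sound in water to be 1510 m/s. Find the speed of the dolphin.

f₁/f₂ = (v + v_s)/(v − v_s), so v_s = v · (f₁ − f₂)/(f₁ + f₂).
v_s = 1510 × (71.304 − 70.469)/(71.304 + 70.469) = 1510 × 0.835/141.773 ≈ 8.9 m/s.

8.9 m/s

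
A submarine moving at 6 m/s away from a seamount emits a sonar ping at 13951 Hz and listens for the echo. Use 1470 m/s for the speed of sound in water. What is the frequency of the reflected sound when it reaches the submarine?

The seamount receives the sound from a moving source: f₁ = f₀ · v/(v + v_e) = 13951 × 1470/1476 ≈ 13894 Hz.
On the return leg the submarine is a moving observer: f₂ = f₁ · (v − v_e)/v = 13894 × 1464/1470 ≈ 13838 Hz.

13838 Hz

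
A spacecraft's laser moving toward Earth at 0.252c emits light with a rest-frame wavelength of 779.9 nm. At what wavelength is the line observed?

Relativistic Doppler for wavelength: λ' = λ₀ · √((1 − β)/(1 + β)).
λ' = 779.9 × √(0.7480/1.2520) = 779.9 × 0.77295 ≈ 602.8 nm.

602.8 nm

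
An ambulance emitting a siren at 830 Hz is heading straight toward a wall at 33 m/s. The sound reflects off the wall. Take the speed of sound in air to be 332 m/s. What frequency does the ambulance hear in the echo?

The wall receives the sound from a moving source: f₁ = f₀ · v/(v − v_e) = 830 × 332/299 ≈ 922 Hz.
On the return leg the ambulance is a moving observer: f₂ = f₁ · (v + v_e)/v = 922 × 365/332 ≈ 1013 Hz.
Equivalently f₂ = f₀ · (v + v_e)/(v − v_e).

1013 Hz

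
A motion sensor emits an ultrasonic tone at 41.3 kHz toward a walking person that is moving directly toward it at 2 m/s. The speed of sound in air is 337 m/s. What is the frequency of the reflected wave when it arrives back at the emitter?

41.8 kHz

The walking person first receives the wave as a moving observer: f₁ = f₀ · (v + u)/v = 41.3 × (337 + 2)/337 ≈ 41.5 kHz.
On reflection it acts as a source moving toward the stationary detector: f₂ = f₁ · v/(v − u) = 41.5 × 337/335 ≈ 41.8 kHz.
Equivalently f₂ = f₀ · (v + u)/(v − u).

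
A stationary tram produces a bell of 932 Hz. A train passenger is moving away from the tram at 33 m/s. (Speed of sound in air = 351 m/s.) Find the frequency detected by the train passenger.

Only the observer moves, away from the source, so f' = f · (v − v_o)/v.
f' = 932 × (351 − 33)/351 = 932 × 318/351 ≈ 844 Hz.

844 Hz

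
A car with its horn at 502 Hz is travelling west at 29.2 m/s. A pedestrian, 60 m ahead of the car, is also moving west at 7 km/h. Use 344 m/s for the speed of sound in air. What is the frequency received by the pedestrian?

545 Hz

7 km/h = 1.944 m/s.
The pedestrian is ahead, so the car is moving toward it while the pedestrian is moving away from the car.
Both move, so f' = f · (v − v_o)/(v − v_s).
f' = 502 × (344 − 1.944)/(344 − 29.2) = 502 × 342.06/314.8 ≈ 545 Hz.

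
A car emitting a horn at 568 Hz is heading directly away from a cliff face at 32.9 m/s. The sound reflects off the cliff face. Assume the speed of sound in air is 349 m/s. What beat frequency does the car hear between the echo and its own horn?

The cliff face receives the sound from a moving source: f₁ = f₀ · v/(v + v_e) = 568 × 349/381.9 ≈ 519.1 Hz.
On the return leg the car is a moving observer: f₂ = f₁ · (v − v_e)/v = 519.1 × 316.1/349 ≈ 470.1 Hz.
Equivalently f₂ = f₀ · (v − v_e)/(v + v_e).
Beat against the emitted tone: |f₂ − f₀| = 2v_e·f₀/(v + v_e) = 2 × 32.9 × 568/381.9 ≈ 98 Hz.

98 Hz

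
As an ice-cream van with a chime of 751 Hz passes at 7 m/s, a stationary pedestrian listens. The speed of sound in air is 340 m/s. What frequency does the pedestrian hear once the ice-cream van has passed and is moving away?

Receding: f₂ = f · v/(v + v_s) = 751 × 340/347 ≈ 736 Hz.

736 Hz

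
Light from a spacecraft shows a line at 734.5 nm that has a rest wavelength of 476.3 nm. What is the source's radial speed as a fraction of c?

λ'/λ₀ = 1.5421 > 1 (redshift), so the source is receding.
λ'/λ₀ = √((1 + β)/(1 − β)) for a receding source ⇒ β = (r² − 1)/(r² + 1) with r = λ'/λ₀.
β = (2.3781 − 1)/(2.3781 + 1) ≈ 0.408.

0.408c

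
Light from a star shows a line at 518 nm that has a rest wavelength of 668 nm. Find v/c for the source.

0.249

λ'/λ₀ = 0.7754 < 1 (blueshift), so the source is approaching.
λ'/λ₀ = √((1 − β)/(1 + β)) for an approaching source ⇒ β = (1 − r²)/(1 + r²) with r = λ'/λ₀.
β = (1 − 0.6013)/(1 + 0.6013) ≈ 0.249.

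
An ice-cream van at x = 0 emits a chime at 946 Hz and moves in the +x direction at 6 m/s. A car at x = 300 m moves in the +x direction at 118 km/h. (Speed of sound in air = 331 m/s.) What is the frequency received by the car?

118 km/h = 32.78 m/s.
The observer lies on the +x side, so the source is heading toward the observer and the observer is heading away from the source.
With source approaching and observer receding, f' = f · (v − v_o)/(v − v_s).
f' = 946 × (331 − 32.78)/(331 − 6) = 946 × 298.22/325 ≈ 868 Hz.

868 Hz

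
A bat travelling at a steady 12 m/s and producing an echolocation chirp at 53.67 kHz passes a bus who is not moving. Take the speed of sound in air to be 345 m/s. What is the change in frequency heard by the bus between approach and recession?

Approaching: f₁ = f · v/(v − v_s) = 53.67 × 345/333 ≈ 55.60 kHz.
Receding: f₂ = f · v/(v + v_s) = 53.67 × 345/357 ≈ 51.87 kHz.
Drop: f₁ − f₂ = 2f·v·v_s/(v² − v_s²) = 2 × 53.67 × 345 × 12/(345² − 12²) ≈ 3.74 kHz.

3.74 kHz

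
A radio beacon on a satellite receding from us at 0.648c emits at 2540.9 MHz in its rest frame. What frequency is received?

Relativistic Doppler for frequency: f' = f₀ · √((1 − β)/(1 + β)).
f' = 2540.9 × √(0.3520/1.6480) = 2540.9 × 0.46216 ≈ 1174.3 MHz.

1174.3 MHz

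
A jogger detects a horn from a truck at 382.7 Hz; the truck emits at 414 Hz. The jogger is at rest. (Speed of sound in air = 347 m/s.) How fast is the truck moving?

f' < f, so the truck is receding.
f' = f · v/(v + v_s) ⇒ v_s = v · |1 − f/f'|.
v_s = 347 × |1 − 414/382.7| = 347 × 0.08179 ≈ 28 m/s.

28 m/s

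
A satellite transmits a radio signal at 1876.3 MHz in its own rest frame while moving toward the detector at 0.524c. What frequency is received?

3357.3 MHz

Relativistic Doppler for frequency: f' = f₀ · √((1 + β)/(1 − β)).
f' = 1876.3 × √(1.5240/0.4760) = 1876.3 × 1.78932 ≈ 3357.3 MHz.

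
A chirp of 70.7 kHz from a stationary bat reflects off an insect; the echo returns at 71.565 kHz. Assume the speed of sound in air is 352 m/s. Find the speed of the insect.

Double Doppler shift off a moving reflector: f₂ = f₀ · (v + u)/(v − u) (u > 0 toward emitter).
Rearranging, u = v · (f₂ − f₀)/(f₂ + f₀) = 352 × 0.865/142.265 ≈ 2.14 m/s.
So the insect is moving at 2.14 m/s toward the emitter.

2.14 m/s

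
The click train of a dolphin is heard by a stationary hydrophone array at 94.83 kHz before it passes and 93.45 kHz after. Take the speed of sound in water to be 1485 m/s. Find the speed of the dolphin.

10.9 m/s

f₁/f₂ = (v + v_s)/(v − v_s), so v_s = v · (f₁ − f₂)/(f₁ + f₂).
v_s = 1485 × (94.83 − 93.45)/(94.83 + 93.45) = 1485 × 1.38/188.28 ≈ 10.9 m/s.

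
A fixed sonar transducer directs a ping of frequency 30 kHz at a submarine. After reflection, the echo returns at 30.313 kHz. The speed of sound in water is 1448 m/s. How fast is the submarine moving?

Double Doppler shift off a moving reflector: f₂ = f₀ · (v + u)/(v − u) (u > 0 toward emitter).
Rearranging, u = v · (f₂ − f₀)/(f₂ + f₀) = 1448 × 0.313/60.313 ≈ 7.5 m/s.
So the submarine is moving at 7.5 m/s toward the emitter.

7.5 m/s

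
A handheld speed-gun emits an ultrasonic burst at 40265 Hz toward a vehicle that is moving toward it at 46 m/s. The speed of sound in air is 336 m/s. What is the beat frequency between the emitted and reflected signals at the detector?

The vehicle first receives the wave as a moving observer: f₁ = f₀ · (v + u)/v = 40265 × (336 + 46)/336 ≈ 45777 Hz.
The reflection then acts as a moving source: f₂ = f₁ · v/(v − u) ≈ 53039 Hz.
Equivalently f₂ = f₀ · (v + u)/(v − u).
Beat frequency: |f₂ − f₀| = 2u·f₀/(v − u) = 2 × 46 × 40265/290 ≈ 12774 Hz.

12774 Hz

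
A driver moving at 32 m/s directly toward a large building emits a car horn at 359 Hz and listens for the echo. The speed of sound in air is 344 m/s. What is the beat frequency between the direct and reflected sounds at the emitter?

74 Hz

The large building receives the sound from a moving source: f₁ = f₀ · v/(v − v_e) = 359 × 344/312 ≈ 395.8 Hz.
On the return leg the driver is a moving observer: f₂ = f₁ · (v + v_e)/v = 395.8 × 376/344 ≈ 432.6 Hz.
Beat against the emitted tone: |f₂ − f₀| = 2v_e·f₀/(v − v_e) = 2 × 32 × 359/312 ≈ 74 Hz.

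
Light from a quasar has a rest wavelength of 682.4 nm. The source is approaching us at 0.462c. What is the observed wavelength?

Relativistic Doppler for wavelength: λ' = λ₀ · √((1 − β)/(1 + β)).
λ' = 682.4 × √(0.5380/1.4620) = 682.4 × 0.60662 ≈ 414.0 nm.

414.0 nm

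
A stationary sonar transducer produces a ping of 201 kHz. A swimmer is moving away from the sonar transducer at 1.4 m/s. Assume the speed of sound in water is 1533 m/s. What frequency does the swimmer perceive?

200.8 kHz

Only the observer moves, away from the source, so f' = f · (v − v_o)/v.
f' = 201 × (1533 − 1.4)/1533 = 201 × 1531.6/1533 ≈ 200.8 kHz.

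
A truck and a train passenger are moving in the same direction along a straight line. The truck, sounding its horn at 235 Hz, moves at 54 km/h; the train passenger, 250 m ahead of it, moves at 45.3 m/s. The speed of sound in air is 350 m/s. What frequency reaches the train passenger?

54 km/h = 15 m/s.
The train passenger is ahead, so the truck is moving toward it while the train passenger is moving away from the truck.
With source approaching and observer receding, f' = f · (v − v_o)/(v − v_s).
f' = 235 × (350 − 45.3)/(350 − 15) = 235 × 304.7/335 ≈ 214 Hz.

214 Hz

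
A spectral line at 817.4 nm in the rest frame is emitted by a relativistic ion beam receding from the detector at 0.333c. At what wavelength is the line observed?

1155.5 nm

Relativistic Doppler for wavelength: λ' = λ₀ · √((1 + β)/(1 − β)).
λ' = 817.4 × √(1.3330/0.6670) = 817.4 × 1.41368 ≈ 1155.5 nm.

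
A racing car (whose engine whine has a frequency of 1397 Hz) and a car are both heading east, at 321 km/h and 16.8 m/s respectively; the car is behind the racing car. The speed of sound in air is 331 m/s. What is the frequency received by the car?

321 km/h = 89.17 m/s.
The car is behind, so the racing car is moving away from it while the car is moving toward the racing car.
Both move, so f' = f · (v + v_o)/(v + v_s).
f' = 1397 × (331 + 16.8)/(331 + 89.17) = 1397 × 347.8/420.17 ≈ 1156 Hz.

1156 Hz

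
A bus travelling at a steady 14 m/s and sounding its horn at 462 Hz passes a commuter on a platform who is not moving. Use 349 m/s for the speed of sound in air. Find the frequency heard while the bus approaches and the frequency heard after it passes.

481 Hz approaching; 444 Hz receding

Approaching: f₁ = f · v/(v − v_s) = 462 × 349/335 ≈ 481 Hz.
Receding: f₂ = f · v/(v + v_s) = 462 × 349/363 ≈ 444 Hz.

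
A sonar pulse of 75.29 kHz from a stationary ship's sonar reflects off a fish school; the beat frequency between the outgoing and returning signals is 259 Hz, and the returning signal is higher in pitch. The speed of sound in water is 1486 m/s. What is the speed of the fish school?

Double Doppler shift off a moving reflector: f₂ = f₀ · (v + u)/(v − u) (u > 0 toward emitter).
Returning signal is higher, so f₂ = f₀ + Δf = 75290 + 259 = 75549 Hz.
Rearranging, u = v · (f₂ − f₀)/(f₂ + f₀) = 1486 × 259/150839 ≈ 2.55 m/s.
So the fish school is moving at 2.55 m/s toward the emitter.

2.55 m/s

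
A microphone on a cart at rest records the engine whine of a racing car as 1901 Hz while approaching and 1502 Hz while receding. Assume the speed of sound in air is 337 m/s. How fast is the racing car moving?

f₁/f₂ = (v + v_s)/(v − v_s), so v_s = v · (f₁ − f₂)/(f₁ + f₂).
v_s = 337 × (1901 − 1502)/(1901 + 1502) = 337 × 399/3403 ≈ 40 m/s.

40 m/s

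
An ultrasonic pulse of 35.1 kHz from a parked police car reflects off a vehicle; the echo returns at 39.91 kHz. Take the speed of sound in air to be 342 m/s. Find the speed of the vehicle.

21.9 m/s

Double Doppler shift off a moving reflector: f₂ = f₀ · (v + u)/(v − u) (u > 0 toward emitter).
Rearranging, u = v · (f₂ − f₀)/(f₂ + f₀) = 342 × 4.81/75.01 ≈ 21.9 m/s.
So the vehicle is moving at 21.9 m/s toward the emitter.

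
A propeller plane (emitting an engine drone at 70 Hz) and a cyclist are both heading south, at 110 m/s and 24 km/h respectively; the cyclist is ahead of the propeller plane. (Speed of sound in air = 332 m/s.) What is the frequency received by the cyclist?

24 km/h = 6.667 m/s.
The cyclist is ahead, so the propeller plane is moving toward it while the cyclist is moving away from the propeller plane.
General Doppler shift: f' = f · (v − v_o)/(v − v_s).
f' = 70 × (332 − 6.667)/(332 − 110) = 70 × 325.33/222 ≈ 103 Hz.

103 Hz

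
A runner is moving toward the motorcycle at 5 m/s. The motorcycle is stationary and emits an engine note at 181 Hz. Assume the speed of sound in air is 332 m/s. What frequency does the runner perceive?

Moving observer, stationary source: f' = f · (v + v_o)/v.
f' = 181 × (332 + 5)/332 = 181 × 337/332 ≈ 184 Hz.

184 Hz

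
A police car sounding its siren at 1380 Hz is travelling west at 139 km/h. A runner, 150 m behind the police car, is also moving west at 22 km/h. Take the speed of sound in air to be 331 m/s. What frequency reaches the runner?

1259 Hz

139 km/h = 38.61 m/s; 22 km/h = 6.111 m/s.
The runner is behind, so the police car is moving away from it while the runner is moving toward the police car.
With source receding and observer approaching, f' = f · (v + v_o)/(v + v_s).
f' = 1380 × (331 + 6.111)/(331 + 38.61) = 1380 × 337.11/369.61 ≈ 1259 Hz.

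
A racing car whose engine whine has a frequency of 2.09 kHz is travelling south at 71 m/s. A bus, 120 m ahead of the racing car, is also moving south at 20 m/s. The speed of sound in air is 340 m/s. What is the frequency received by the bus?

2.49 kHz

The bus is ahead, so the racing car is moving toward it while the bus is moving away from the racing car.
General Doppler shift: f' = f · (v − v_o)/(v − v_s).
f' = 2.09 × (340 − 20)/(340 − 71) = 2.09 × 320/269 ≈ 2.49 kHz.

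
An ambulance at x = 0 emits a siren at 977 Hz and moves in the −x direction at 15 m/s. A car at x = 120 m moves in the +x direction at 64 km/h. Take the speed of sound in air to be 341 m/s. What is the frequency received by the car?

887 Hz

64 km/h = 17.78 m/s.
The observer lies on the +x side, so the source is heading away from the observer and the observer is heading away from the source.
Both move, so f' = f · (v − v_o)/(v + v_s).
f' = 977 × (341 − 17.78)/(341 + 15) = 977 × 323.22/356 ≈ 887 Hz.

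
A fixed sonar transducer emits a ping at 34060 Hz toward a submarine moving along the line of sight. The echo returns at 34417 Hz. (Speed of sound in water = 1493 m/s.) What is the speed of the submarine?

7.8 m/s

Double Doppler shift off a moving reflector: f₂ = f₀ · (v + u)/(v − u) (u > 0 toward emitter).
Rearranging, u = v · (f₂ − f₀)/(f₂ + f₀) = 1493 × 357/68477 ≈ 7.8 m/s.
So the submarine is moving at 7.8 m/s toward the emitter.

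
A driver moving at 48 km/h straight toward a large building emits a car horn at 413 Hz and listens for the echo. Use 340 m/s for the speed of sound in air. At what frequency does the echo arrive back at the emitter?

48 km/h = 13.33 m/s.
The large building receives the sound from a moving source: f₁ = f₀ · v/(v − v_e) = 413 × 340/326.67 ≈ 430 Hz.
On the return leg the driver is a moving observer: f₂ = f₁ · (v + v_e)/v = 430 × 353.33/340 ≈ 447 Hz.

447 Hz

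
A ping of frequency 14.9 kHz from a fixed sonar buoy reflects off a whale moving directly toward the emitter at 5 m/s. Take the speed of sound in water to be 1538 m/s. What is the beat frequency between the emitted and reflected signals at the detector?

At the whale (a moving observer), f₁ = f₀ · (v + u)/v = 14.9 × 1543/1538 ≈ 14.9484 kHz.
On reflection it acts as a source moving toward the stationary detector: f₂ = f₁ · v/(v − u) = 14.9484 × 1538/1533 ≈ 14.9972 kHz.
Beat frequency (with f₀ = 14900 Hz): |f₂ − f₀| = 2u·f₀/(v − u) = 2 × 5 × 14900/1533 ≈ 97 Hz.

97 Hz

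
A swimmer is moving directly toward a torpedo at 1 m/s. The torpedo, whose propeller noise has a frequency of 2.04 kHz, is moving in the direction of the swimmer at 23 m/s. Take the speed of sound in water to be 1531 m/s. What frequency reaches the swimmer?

2.07 kHz

With source approaching and observer approaching, f' = f · (v + v_o)/(v − v_s).
f' = 2.04 × (1531 + 1)/(1531 − 23) = 2.04 × 1532/1508 ≈ 2.07 kHz.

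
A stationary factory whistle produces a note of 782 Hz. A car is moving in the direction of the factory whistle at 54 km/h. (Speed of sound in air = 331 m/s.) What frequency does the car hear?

817 Hz

54 km/h = 15 m/s.
Moving observer, stationary source: f' = f · (v + v_o)/v.
f' = 782 × (331 + 15)/331 = 782 × 346/331 ≈ 817 Hz.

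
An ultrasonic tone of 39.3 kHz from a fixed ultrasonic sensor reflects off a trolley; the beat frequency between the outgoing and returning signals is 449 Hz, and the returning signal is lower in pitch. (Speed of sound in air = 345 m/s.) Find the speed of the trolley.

Double Doppler shift off a moving reflector: f₂ = f₀ · (v + u)/(v − u) (u > 0 toward emitter).
Returning signal is lower, so f₂ = f₀ − Δf = 39300 − 449 = 38851 Hz.
Rearranging, u = v · (f₂ − f₀)/(f₂ + f₀) = 345 × -449/78151 ≈ -1.98 m/s.
So the trolley is moving at 1.98 m/s away from the emitter.

1.98 m/s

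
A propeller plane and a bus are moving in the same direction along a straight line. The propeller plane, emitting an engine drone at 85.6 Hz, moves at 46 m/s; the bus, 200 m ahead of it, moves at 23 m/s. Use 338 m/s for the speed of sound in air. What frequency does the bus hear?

The bus is ahead, so the propeller plane is moving toward it while the bus is moving away from the propeller plane.
General Doppler shift: f' = f · (v − v_o)/(v − v_s).
f' = 85.6 × (338 − 23)/(338 − 46) = 85.6 × 315/292 ≈ 92 Hz.

92 Hz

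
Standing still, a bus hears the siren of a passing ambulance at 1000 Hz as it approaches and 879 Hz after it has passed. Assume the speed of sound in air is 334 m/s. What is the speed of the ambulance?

f₁/f₂ = (v + v_s)/(v − v_s), so v_s = v · (f₁ − f₂)/(f₁ + f₂).
v_s = 334 × (1000 − 879)/(1000 + 879) = 334 × 121/1879 ≈ 21.5 m/s.

21.5 m/s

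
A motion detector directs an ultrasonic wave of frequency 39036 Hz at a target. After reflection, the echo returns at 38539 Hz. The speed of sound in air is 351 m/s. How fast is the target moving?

Double Doppler shift off a moving reflector: f₂ = f₀ · (v + u)/(v − u) (u > 0 toward emitter).
Rearranging, u = v · (f₂ − f₀)/(f₂ + f₀) = 351 × -497/77575 ≈ -2.25 m/s.
So the target is moving at 2.25 m/s away from the emitter.

2.25 m/s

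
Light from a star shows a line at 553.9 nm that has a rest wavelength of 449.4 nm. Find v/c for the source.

0.206

λ'/λ₀ = 1.2325 > 1 (redshift), so the source is receding.
λ'/λ₀ = √((1 + β)/(1 − β)) for a receding source ⇒ β = (r² − 1)/(r² + 1) with r = λ'/λ₀.
β = (1.5191 − 1)/(1.5191 + 1) ≈ 0.206.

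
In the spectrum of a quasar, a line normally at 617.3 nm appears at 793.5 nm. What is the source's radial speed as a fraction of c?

0.246

λ'/λ₀ = 1.2854 > 1 (redshift), so the source is receding.
λ'/λ₀ = √((1 + β)/(1 − β)) for a receding source ⇒ β = (r² − 1)/(r² + 1) with r = λ'/λ₀.
β = (1.6523 − 1)/(1.6523 + 1) ≈ 0.246.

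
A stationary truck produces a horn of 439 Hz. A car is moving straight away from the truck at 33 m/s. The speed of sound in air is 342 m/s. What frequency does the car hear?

397 Hz

Only the observer moves, away from the source, so f' = f · (v − v_o)/v.
f' = 439 × (342 − 33)/342 = 439 × 309/342 ≈ 397 Hz.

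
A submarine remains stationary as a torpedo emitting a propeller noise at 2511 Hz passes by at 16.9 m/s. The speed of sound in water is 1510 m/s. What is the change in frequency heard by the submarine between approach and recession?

Approaching: f₁ = f · v/(v − v_s) = 2511 × 1510/1493.1 ≈ 2539.4 Hz.
Receding: f₂ = f · v/(v + v_s) = 2511 × 1510/1526.9 ≈ 2483.2 Hz.
Drop: f₁ − f₂ = 2f·v·v_s/(v² − v_s²) = 2 × 2511 × 1510 × 16.9/(1510² − 16.9²) ≈ 56.2 Hz.

56.2 Hz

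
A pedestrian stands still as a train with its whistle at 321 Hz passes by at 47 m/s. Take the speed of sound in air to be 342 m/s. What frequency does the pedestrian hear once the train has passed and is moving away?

Receding: f₂ = f · v/(v + v_s) = 321 × 342/389 ≈ 282 Hz.

282 Hz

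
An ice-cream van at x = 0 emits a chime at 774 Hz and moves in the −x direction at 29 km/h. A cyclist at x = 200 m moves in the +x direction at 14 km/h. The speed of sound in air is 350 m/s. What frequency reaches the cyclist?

29 km/h = 8.056 m/s; 14 km/h = 3.889 m/s.
The observer lies on the +x side, so the source is heading away from the observer and the observer is heading away from the source.
General Doppler shift: f' = f · (v − v_o)/(v + v_s).
f' = 774 × (350 − 3.889)/(350 + 8.056) = 774 × 346.11/358.06 ≈ 748 Hz.

748 Hz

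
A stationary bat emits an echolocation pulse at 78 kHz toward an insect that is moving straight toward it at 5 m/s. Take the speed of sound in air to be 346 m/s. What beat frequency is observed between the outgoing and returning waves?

At the insect (a moving observer), f₁ = f₀ · (v + u)/v = 78 × 351/346 ≈ 79.13 kHz.
On reflection it acts as a source moving toward the stationary detector: f₂ = f₁ · v/(v − u) = 79.13 × 346/341 ≈ 80.29 kHz.
Equivalently f₂ = f₀ · (v + u)/(v − u).
Beat frequency (with f₀ = 78000 Hz): |f₂ − f₀| = 2u·f₀/(v − u) = 2 × 5 × 78000/341 ≈ 2287 Hz.

2287 Hz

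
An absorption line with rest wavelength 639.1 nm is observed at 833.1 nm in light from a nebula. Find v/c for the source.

λ'/λ₀ = 1.3036 > 1 (redshift), so the source is receding.
λ'/λ₀ = √((1 + β)/(1 − β)) for a receding source ⇒ β = (r² − 1)/(r² + 1) with r = λ'/λ₀.
β = (1.6992 − 1)/(1.6992 + 1) ≈ 0.259.

0.259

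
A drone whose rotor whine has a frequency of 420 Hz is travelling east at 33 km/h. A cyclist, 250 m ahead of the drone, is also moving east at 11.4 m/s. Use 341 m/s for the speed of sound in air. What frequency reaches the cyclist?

33 km/h = 9.167 m/s.
The cyclist is ahead, so the drone is moving toward it while the cyclist is moving away from the drone.
General Doppler shift: f' = f · (v − v_o)/(v − v_s).
f' = 420 × (341 − 11.4)/(341 − 9.167) = 420 × 329.6/331.83 ≈ 417 Hz.

417 Hz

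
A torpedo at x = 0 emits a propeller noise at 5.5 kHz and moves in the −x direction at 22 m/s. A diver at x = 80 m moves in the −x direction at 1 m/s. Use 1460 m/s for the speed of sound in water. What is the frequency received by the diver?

The observer lies on the +x side, so the source is heading away from the observer and the observer is heading toward the source.
With source receding and observer approaching, f' = f · (v + v_o)/(v + v_s).
f' = 5.5 × (1460 + 1)/(1460 + 22) = 5.5 × 1461/1482 ≈ 5.42 kHz.

5.42 kHz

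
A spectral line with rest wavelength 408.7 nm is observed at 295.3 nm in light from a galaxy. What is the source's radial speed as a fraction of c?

0.314c

λ'/λ₀ = 0.7225 < 1 (blueshift), so the source is approaching.
λ'/λ₀ = √((1 − β)/(1 + β)) for an approaching source ⇒ β = (1 − r²)/(1 + r²) with r = λ'/λ₀.
β = (1 − 0.5221)/(1 + 0.5221) ≈ 0.314.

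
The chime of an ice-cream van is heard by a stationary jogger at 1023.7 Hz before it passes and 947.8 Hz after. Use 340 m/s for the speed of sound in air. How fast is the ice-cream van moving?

13.1 m/s

f₁/f₂ = (v + v_s)/(v − v_s), so v_s = v · (f₁ − f₂)/(f₁ + f₂).
v_s = 340 × (1023.7 − 947.8)/(1023.7 + 947.8) = 340 × 75.9/1971.5 ≈ 13.1 m/s.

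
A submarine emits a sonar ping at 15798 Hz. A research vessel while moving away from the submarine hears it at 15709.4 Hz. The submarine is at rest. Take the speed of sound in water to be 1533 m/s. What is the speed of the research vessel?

f' = f · (v − v_o)/v ⇒ v_o = v · |f'/f − 1|.
v_o = 1533 × |15709.4/15798 − 1| = 1533 × 0.005608 ≈ 8.6 m/s.

8.6 m/s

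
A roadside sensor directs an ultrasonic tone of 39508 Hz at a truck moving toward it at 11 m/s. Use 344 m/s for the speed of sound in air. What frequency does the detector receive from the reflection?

At the truck (a moving observer), f₁ = f₀ · (v + u)/v = 39508 × 355/344 ≈ 40771 Hz.
The reflection then acts as a moving source: f₂ = f₁ · v/(v − u) ≈ 42118 Hz.

42118 Hz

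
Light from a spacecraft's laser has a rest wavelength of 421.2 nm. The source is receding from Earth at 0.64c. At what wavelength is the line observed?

899.0 nm

Relativistic Doppler for wavelength: λ' = λ₀ · √((1 + β)/(1 − β)).
λ' = 421.2 × √(1.6400/0.3600) = 421.2 × 2.13437 ≈ 899.0 nm.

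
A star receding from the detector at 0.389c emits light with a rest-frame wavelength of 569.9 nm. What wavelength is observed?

Relativistic Doppler for wavelength: λ' = λ₀ · √((1 + β)/(1 − β)).
λ' = 569.9 × √(1.3890/0.6110) = 569.9 × 1.50775 ≈ 859.3 nm.

859.3 nm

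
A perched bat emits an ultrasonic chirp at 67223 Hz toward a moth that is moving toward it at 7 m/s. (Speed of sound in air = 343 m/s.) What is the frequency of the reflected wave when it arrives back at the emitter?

70024 Hz

At the moth (a moving observer), f₁ = f₀ · (v + u)/v = 67223 × 350/343 ≈ 68595 Hz.
On reflection it acts as a source moving toward the stationary detector: f₂ = f₁ · v/(v − u) = 68595 × 343/336 ≈ 70024 Hz.
Equivalently f₂ = f₀ · (v + u)/(v − u).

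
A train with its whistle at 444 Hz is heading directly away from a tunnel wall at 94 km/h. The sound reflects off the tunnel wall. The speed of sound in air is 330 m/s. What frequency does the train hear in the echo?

94 km/h = 26.11 m/s.
The tunnel wall receives the sound from a moving source: f₁ = f₀ · v/(v + v_e) = 444 × 330/356.11 ≈ 411 Hz.
On the return leg the train is a moving observer: f₂ = f₁ · (v − v_e)/v = 411 × 303.89/330 ≈ 379 Hz.
Equivalently f₂ = f₀ · (v − v_e)/(v + v_e).

379 Hz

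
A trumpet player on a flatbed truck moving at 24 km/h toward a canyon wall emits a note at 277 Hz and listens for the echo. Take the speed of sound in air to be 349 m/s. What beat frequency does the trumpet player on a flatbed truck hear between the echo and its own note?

10.8 Hz

24 km/h = 6.667 m/s.
The canyon wall receives the sound from a moving source: f₁ = f₀ · v/(v − v_e) = 277 × 349/342.33 ≈ 282.39 Hz.
On the return leg the trumpet player on a flatbed truck is a moving observer: f₂ = f₁ · (v + v_e)/v = 282.39 × 355.67/349 ≈ 287.79 Hz.
Beat against the emitted tone: |f₂ − f₀| = 2v_e·f₀/(v − v_e) = 2 × 6.667 × 277/342.33 ≈ 10.8 Hz.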